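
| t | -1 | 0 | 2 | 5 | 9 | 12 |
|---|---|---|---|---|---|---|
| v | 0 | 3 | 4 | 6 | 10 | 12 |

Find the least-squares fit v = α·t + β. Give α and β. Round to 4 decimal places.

α = 0.8577, β = 1.9738

The normal equations are: 255·α + 27·β = 272;  27·α + 6·β = 35.
(Σt·t = 255, Σt = 27, Σ1 = 6, Σt·v = 272, Σv = 35.)
Eliminating β: 6·(row 1) − 27·(row 2) gives 801·α = 6·272 − 27·35 = 687, so α = 229/267.
Then β = (35 − 27·(229/267))/6 = 527/267.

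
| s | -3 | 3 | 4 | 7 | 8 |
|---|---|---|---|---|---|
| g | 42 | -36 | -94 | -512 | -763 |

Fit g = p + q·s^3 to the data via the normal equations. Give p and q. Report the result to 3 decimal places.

AᵀA·[p, q]ᵀ = Aᵀg reads: 5·p + 919·q = -1363;  919·p + 385347·q = -574394.
Eliminating q: 385347·(row 1) − 919·(row 2) gives 1082174·p = 385347·(-1363) − 919·(-574394) = 2640125, so p = 2640125/1082174.
Then q = ((-574394) − 919·(2640125/1082174))/385347 = -1619373/1082174.

p = 2.440, q = -1.496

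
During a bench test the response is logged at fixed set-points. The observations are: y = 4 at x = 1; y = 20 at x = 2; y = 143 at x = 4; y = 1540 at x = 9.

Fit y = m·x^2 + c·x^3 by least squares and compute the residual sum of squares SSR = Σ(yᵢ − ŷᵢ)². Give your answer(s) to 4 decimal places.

Forming MᵀM = [[6834, 60106]; [60106, 535602]] and Mᵀy = [127112, 1131976]ᵀ gives MᵀM·[m, c]ᵀ = Mᵀy.
det = 6834·535602 − 60106² = 47572832.
m = (127112·535602 − 60106·1131976)/47572832 = 1340374/1486651; c = (6834·1131976 − 60106·127112)/47572832 = 2991566/1486651.
Residuals: 1614664/1486651, 438996/1486651, -315115/1486651, 20632/1486651; SSR = 1950411/1486651.

SSR = 1.3119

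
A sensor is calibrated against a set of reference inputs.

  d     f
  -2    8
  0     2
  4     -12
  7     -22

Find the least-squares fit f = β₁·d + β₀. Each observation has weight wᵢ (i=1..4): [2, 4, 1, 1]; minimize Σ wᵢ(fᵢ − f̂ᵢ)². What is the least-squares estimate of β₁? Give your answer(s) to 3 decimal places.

Sums needed: Σwᵢ·d·d = 73, Σwᵢ·d = 7, Σwᵢ·1 = 8.
And Σwᵢ·d·f = -234, Σwᵢ·f = -10.
det = 73·8 − 7² = 535.
β₁ = ((-234)·8 − 7·(-10))/535 = -1802/535; β₀ = (73·(-10) − 7·(-234))/535 = 908/535.

β₁ = -3.368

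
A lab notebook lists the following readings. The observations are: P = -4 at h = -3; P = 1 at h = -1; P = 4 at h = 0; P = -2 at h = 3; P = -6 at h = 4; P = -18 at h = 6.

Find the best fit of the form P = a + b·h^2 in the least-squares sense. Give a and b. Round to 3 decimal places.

a = 2.612, b = -0.573

Compute the Gram sums: Σ1 = 6, Σh^2 = 71, Σh^2·h^2 = 1715.
And ΣP = -25, Σh^2·P = -797.
Δ = 6·1715 − 71² = 5249.
a = ((-25)·1715 − 71·(-797))/5249 = 13712/5249; b = (6·(-797) − 71·(-25))/5249 = -3007/5249.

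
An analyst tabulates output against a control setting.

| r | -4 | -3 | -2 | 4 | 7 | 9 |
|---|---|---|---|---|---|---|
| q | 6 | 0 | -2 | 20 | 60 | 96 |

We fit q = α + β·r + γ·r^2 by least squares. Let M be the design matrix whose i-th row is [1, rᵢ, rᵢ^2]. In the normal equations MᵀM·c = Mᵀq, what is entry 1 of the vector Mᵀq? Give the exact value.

180

Entry 1 ↔ basis 1, so (Mᵀq)_{1} = Σᵢ qᵢ = (1)·(6) + (1)·(0) + (1)·(-2) + (1)·(20) + (1)·(60) + (1)·(96) = 180.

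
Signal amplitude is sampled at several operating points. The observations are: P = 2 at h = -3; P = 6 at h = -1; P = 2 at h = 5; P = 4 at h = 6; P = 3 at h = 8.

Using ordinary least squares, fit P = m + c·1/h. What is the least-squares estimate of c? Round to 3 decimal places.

c = -2.245

Normal-equation sums: Σ1 = 5, Σ1/h = -101/120, Σ1/h·1/h = 17201/14400.
Moment sums: ΣP = 17, Σ1/h·P = -209/40.
So MᵀM·[m, c]ᵀ = MᵀP: [[5, -101/120]; [-101/120, 17201/14400]]·[m, c]ᵀ = [17, -209/40]ᵀ.
Eliminating c: (17201/14400)·(row 1) − (-101/120)·(row 2) gives (6317/1200)·m = (17201/14400)·17 − (-101/120)·(-209/40) = 22909/1440, so m = 114545/37902.
Then c = ((-209/40) − (-101/120)·(114545/37902))/(17201/14400) = -14180/6317.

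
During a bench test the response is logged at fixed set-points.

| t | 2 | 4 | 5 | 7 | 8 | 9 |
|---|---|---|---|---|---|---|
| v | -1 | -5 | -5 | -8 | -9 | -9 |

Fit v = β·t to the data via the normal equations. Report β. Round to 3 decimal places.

The normal equations are: 239·β = -256.
Hence β = -256 / 239 ≈ -1.07113.

β = -1.071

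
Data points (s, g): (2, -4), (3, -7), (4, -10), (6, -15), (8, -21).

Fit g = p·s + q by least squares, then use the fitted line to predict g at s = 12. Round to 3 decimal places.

ĝ = -32.069

Compute the Gram sums: Σs·s = 129, Σs = 23, Σ1 = 5.
And Σs·g = -327, Σg = -57.
Δ = 129·5 − 23² = 116.
p = ((-327)·5 − 23·(-57))/116 = -81/29; q = (129·(-57) − 23·(-327))/116 = 42/29.
At s = 12: ĝ = (-81/29)·(12) + (42/29)·(1) = -930/29.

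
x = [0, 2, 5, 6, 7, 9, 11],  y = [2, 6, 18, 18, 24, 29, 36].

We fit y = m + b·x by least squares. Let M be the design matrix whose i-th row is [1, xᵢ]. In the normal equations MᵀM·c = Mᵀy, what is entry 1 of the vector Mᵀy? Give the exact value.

133

Entry 1 ↔ basis 1, so (Mᵀy)_{1} = Σᵢ yᵢ = (1)·(2) + (1)·(6) + (1)·(18) + (1)·(18) + (1)·(24) + (1)·(29) + (1)·(36) = 133.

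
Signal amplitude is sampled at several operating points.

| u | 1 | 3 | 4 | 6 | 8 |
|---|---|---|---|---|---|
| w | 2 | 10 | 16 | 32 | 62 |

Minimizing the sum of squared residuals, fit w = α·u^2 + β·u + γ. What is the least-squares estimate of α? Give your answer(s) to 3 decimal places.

From the data, Σu^2·u^2 = 5730, Σu^2·u = 820, Σu^2 = 126, Σu·u = 126, Σu = 22, Σ1 = 5.
And Σu^2·w = 5468, Σu·w = 784, Σw = 122.
XᵀX·[α, β, γ]ᵀ = Xᵀw becomes [[5730, 820, 126]; [820, 126, 22]; [126, 22, 5]]·[α, β, γ]ᵀ = [5468, 784, 122]ᵀ.
Row-reducing yields α = 5296/5071, β = -5242/5071, γ = 13338/5071.

α = 1.044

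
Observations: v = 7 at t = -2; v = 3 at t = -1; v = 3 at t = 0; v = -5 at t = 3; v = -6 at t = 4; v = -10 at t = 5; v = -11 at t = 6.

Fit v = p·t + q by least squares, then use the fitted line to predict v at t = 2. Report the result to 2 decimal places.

The normal equations are: 91·p + 15·q = -172;  15·p + 7·q = -19.
(Σt·t = 91, Σt = 15, Σ1 = 7, Σt·v = -172, Σv = -19.)
Eliminating q: 7·(row 1) − 15·(row 2) gives 412·p = 7·(-172) − 15·(-19) = -919, so p = -919/412.
Then q = ((-19) − 15·(-919/412))/7 = 851/412.
At t = 2: v̂ = (-919/412)·(2) + (851/412)·(1) = -987/412.

v̂ = -2.40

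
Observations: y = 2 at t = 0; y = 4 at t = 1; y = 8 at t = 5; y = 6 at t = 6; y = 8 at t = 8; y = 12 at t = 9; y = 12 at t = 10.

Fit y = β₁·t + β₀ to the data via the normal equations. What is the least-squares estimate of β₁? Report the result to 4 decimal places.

β₁ = 0.9172

Normal-equation sums: Σt·t = 307, Σt = 39, Σ1 = 7.
Right-hand side: Σt·y = 372, Σy = 52.
XᵀX·[β₁, β₀]ᵀ = Xᵀy becomes [[307, 39]; [39, 7]]·[β₁, β₀]ᵀ = [372, 52]ᵀ.
Eliminating β₀: 7·(row 1) − 39·(row 2) gives 628·β₁ = 7·372 − 39·52 = 576, so β₁ = 144/157.
Then β₀ = (52 − 39·(144/157))/7 = 364/157.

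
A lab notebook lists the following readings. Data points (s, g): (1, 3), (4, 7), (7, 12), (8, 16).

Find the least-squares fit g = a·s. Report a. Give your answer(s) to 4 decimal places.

The normal equations are: 130·a = 243.
Hence a = 243 / 130 ≈ 1.86923.

a = 1.8692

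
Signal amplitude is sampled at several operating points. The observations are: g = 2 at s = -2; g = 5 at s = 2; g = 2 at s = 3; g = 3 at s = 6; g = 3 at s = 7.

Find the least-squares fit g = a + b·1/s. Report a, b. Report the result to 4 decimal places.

MᵀM·[a, b]ᵀ = Mᵀg reads: 5·a + (9/14)·b = 15;  (9/14)·a + (1163/1764)·b = 65/21.
(Σ1 = 5, Σ1/s = 9/14, Σ1/s·1/s = 1163/1764, Σg = 15, Σ1/s·g = 65/21.)
Eliminating b: (1163/1764)·(row 1) − (9/14)·(row 2) gives (2543/882)·a = (1163/1764)·15 − (9/14)·(65/21) = 4645/588, so a = 13935/5086.
Then b = ((65/21) − (9/14)·(13935/5086))/(1163/1764) = 5145/2543.

a = 2.7399, b = 2.0232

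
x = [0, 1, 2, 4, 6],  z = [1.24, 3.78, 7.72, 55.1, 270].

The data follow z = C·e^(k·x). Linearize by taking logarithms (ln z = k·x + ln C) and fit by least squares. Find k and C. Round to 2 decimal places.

Linearized form: ln z = k·x + ln C. From the 5 transformed points,
Over the data: Σx = 13.0000, Σ(x)² = 57.0000, Σln z = 13.1962, Σx·ln z = 55.0445.
Normal system: [[57.0000, 13.0000]; [13.0000, 5]]·[k, ln C]ᵀ = [55.0445, 13.1962]ᵀ.
Slope k = (n·Σx·ln z − Σx·Σln z)/(n·Σ(x)² − (Σx)²) = (5·55.0445 − 13.0000·13.1962)/116.0000 = 0.89372; ln C = (Σln z − k·Σx)/n = 0.31557, so C = exp(0.31557) = 1.37104.

k = 0.89, C = 1.37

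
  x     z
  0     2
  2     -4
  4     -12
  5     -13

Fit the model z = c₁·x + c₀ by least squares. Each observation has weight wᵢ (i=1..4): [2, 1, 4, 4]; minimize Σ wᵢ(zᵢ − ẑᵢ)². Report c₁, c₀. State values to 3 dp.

Setting ∂/∂c₁ … = 0 gives: 168·c₁ + 38·c₀ = -460;  38·c₁ + 11·c₀ = -100.
(Σwᵢ·x·x = 168, Σwᵢ·x = 38, Σwᵢ·1 = 11, Σwᵢ·x·z = -460, Σwᵢ·z = -100.)
Determinant 168·11 − 38² = 404.
c₁ = ((-460)·11 − 38·(-100))/404 = -315/101; c₀ = (168·(-100) − 38·(-460))/404 = 170/101.

c₁ = -3.119, c₀ = 1.683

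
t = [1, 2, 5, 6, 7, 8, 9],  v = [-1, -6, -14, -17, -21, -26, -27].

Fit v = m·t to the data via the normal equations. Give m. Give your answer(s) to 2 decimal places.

Setting ∂/∂m … = 0 gives: 260·m = -783.
Hence m = -783 / 260 ≈ -3.01154.

m = -3.01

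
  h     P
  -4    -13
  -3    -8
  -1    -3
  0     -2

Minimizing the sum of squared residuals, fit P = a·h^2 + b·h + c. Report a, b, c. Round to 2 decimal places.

Sums needed: Σh^2·h^2 = 338, Σh^2·h = -92, Σh^2 = 26, Σh·h = 26, Σh = -8, Σ1 = 4.
For MᵀP: Σh^2·P = -283, Σh·P = 79, ΣP = -26.
Normal equations: [[338, -92, 26]; [-92, 26, -8]; [26, -8, 4]]·[a, b, c]ᵀ = [-283, 79, -26]ᵀ.
Inverting the 3×3 Gram matrix, [a, b, c]ᵀ = [-2/3, 1/30, -21/10]ᵀ.

a = -0.67, b = 0.03, c = -2.10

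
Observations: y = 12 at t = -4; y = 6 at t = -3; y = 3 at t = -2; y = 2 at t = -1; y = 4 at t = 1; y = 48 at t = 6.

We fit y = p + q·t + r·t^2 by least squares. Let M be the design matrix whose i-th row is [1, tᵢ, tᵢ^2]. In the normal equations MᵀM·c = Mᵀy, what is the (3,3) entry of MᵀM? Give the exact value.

Row 3 ↔ basis t^2, column 3 ↔ basis t^2, so (MᵀM)_{3,3} = Σᵢ (t^2)·(t^2) = (16)·(16) + (9)·(9) + (4)·(4) + (1)·(1) + (1)·(1) + (36)·(36) = 1651.

1651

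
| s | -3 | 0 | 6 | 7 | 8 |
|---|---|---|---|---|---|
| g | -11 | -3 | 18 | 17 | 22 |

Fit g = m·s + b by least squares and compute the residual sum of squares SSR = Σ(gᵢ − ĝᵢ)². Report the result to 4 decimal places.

Forming XᵀX = [[158, 18]; [18, 5]] and Xᵀg = [436, 43]ᵀ gives XᵀX·[m, b]ᵀ = Xᵀg.
Eliminating b: 5·(row 1) − 18·(row 2) gives 466·m = 5·436 − 18·43 = 1406, so m = 703/233.
Then b = (43 − 18·(703/233))/5 = -527/233.
Residuals: 73/233, -172/233, 503/233, -433/233, 29/233; SSR = 2044/233.

SSR = 8.7725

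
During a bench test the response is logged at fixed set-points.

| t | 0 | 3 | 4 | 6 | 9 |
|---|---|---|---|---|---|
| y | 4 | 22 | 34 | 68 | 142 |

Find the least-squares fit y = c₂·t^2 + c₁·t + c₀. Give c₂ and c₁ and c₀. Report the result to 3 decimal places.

Entries of AᵀA: Σt^2·t^2 = 8194, Σt^2·t = 1036, Σt^2 = 142, Σt·t = 142, Σt = 22, Σ1 = 5.
For Aᵀy: Σt^2·y = 14692, Σt·y = 1888, Σy = 270.
AᵀA·[c₂, c₁, c₀]ᵀ = Aᵀy becomes [[8194, 1036, 142]; [1036, 142, 22]; [142, 22, 5]]·[c₂, c₁, c₀]ᵀ = [14692, 1888, 270]ᵀ.
Inverting the 3×3 Gram matrix, [c₂, c₁, c₀]ᵀ = [12352/7917, 10238/7917, 10558/2639]ᵀ.

c₂ = 1.560, c₁ = 1.293, c₀ = 4.001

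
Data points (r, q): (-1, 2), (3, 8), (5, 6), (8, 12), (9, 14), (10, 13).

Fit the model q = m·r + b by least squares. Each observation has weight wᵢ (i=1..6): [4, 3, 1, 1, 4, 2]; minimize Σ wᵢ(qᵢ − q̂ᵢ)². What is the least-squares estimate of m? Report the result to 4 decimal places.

m = 1.0856

Compute the Gram sums: Σwᵢ·r·r = 644, Σwᵢ·r = 74, Σwᵢ·1 = 15.
Moment sums: Σwᵢ·r·q = 954, Σwᵢ·q = 132.
Determinant 644·15 − 74² = 4184.
m = (954·15 − 74·132)/4184 = 2271/2092; b = (644·132 − 74·954)/4184 = 3603/1046.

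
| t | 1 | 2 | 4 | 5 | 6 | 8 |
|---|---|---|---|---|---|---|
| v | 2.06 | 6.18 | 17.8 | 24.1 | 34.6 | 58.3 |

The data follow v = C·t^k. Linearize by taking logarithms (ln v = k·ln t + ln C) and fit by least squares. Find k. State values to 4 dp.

k = 1.5821

Linearized form: ln v = k·ln t + ln C. From the 6 transformed points,
AᵀA = [[12.5270, 7.5601]; [7.5601, 6]], rhs = [25.1793, 16.2149]ᵀ  (here Σln t = 7.5601, Σ(ln t)² = 12.5270, Σln v = 16.2149, Σln t·ln v = 25.1793).
Δ = 12.5270·6 − (7.5601)² = 18.0074; k = (25.1793·6 − 7.5601·16.2149)/18.0074 = 1.58214, ln C = (12.5270·16.2149 − 7.5601·25.1793)/18.0074 = 0.70897.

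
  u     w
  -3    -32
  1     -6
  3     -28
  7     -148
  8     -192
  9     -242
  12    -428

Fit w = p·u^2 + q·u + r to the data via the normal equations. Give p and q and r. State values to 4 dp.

p = -2.9837, q = 0.3853, r = -3.5817

From the data, Σu^2·u^2 = 33957, Σu^2·u = 3313, Σu^2 = 357, Σu·u = 357, Σu = 37, Σ1 = 7.
Moment sums: Σu^2·w = -101320, Σu·w = -9880, Σw = -1076.
Normal equations: [[33957, 3313, 357]; [3313, 357, 37]; [357, 37, 7]]·[p, q, r]ᵀ = [-101320, -9880, -1076]ᵀ.
Solving the 3×3 system (Gaussian elimination) gives p = -664467/222698, q = 12259/31814, r = -398815/111349.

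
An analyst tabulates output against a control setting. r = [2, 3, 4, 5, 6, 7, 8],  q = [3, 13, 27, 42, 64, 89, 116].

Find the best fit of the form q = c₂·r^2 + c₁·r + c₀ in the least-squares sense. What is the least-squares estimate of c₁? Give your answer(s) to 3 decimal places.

c₁ = 0.524

Sums needed: Σr^2·r^2 = 8771, Σr^2·r = 1295, Σr^2 = 203, Σr·r = 203, Σr = 35, Σ1 = 7.
And Σr^2·q = 15700, Σr·q = 2298, Σq = 354.
So MᵀM·[c₂, c₁, c₀]ᵀ = Mᵀq: [[8771, 1295, 203]; [1295, 203, 35]; [203, 35, 7]]·[c₂, c₁, c₀]ᵀ = [15700, 2298, 354]ᵀ.
Solving the 3×3 system (Gaussian elimination) gives c₂ = 11/6, c₁ = 11/21, c₀ = -73/14.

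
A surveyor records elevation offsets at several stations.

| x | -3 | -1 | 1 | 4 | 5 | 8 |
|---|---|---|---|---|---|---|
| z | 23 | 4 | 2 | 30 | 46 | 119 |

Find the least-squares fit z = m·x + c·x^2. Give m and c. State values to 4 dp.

m = -1.1042, c = 2.0164

Entries of MᵀM: Σx·x = 116, Σx·x^2 = 674, Σx^2·x^2 = 5060.
For Mᵀz: Σx·z = 1231, Σx^2·z = 9459.
MᵀM·[m, c]ᵀ = Mᵀz becomes [[116, 674]; [674, 5060]]·[m, c]ᵀ = [1231, 9459]ᵀ.
Δ = 116·5060 − 674² = 132684.
m = (1231·5060 − 674·9459)/132684 = -73253/66342; c = (116·9459 − 674·1231)/132684 = 133775/66342.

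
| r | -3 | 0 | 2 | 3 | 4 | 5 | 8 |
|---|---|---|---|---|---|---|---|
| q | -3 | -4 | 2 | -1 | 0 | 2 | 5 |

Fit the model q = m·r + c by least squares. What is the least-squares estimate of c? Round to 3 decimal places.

c = -1.919

Entries of MᵀM: Σr·r = 127, Σr = 19, Σ1 = 7.
Right-hand side: Σr·q = 60, Σq = 1.
Normal equations: [[127, 19]; [19, 7]]·[m, c]ᵀ = [60, 1]ᵀ.
Determinant 127·7 − 19² = 528.
m = (60·7 − 19·1)/528 = 401/528; c = (127·1 − 19·60)/528 = -1013/528.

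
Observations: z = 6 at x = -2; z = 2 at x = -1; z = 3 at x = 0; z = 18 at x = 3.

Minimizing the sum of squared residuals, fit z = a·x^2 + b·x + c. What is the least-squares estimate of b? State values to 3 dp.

From the data, Σx^2·x^2 = 98, Σx^2·x = 18, Σx^2 = 14, Σx·x = 14, Σx = 0, Σ1 = 4.
Moment sums: Σx^2·z = 188, Σx·z = 40, Σz = 29.
Solving the 3×3 system (Gaussian elimination) gives a = 491/362, b = 403/362, c = 453/181.

b = 1.113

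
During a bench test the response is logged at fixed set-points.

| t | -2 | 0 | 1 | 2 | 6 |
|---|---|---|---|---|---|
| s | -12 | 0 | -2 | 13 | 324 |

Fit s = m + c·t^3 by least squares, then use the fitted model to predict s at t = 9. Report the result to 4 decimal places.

ŝ = 1095.0733

With design matrix A, AᵀA = [[5, 217]; [217, 46785]] and Aᵀs = [323, 70182]ᵀ.
det = 5·46785 − 217² = 186836.
m = (323·46785 − 217·70182)/186836 = -117939/186836; c = (5·70182 − 217·323)/186836 = 280819/186836.
At t = 9: ŝ = (-117939/186836)·(1) + (280819/186836)·(729) = 51149778/46709.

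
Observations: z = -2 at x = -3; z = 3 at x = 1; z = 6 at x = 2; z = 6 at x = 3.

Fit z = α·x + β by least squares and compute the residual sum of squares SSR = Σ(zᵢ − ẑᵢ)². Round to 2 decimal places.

With design matrix M, MᵀM = [[23, 3]; [3, 4]] and Mᵀz = [39, 13]ᵀ.
Eliminating β: 4·(row 1) − 3·(row 2) gives 83·α = 4·39 − 3·13 = 117, so α = 117/83.
Then β = (13 − 3·(117/83))/4 = 182/83.
Residuals: 3/83, -50/83, 82/83, -35/83; SSR = 126/83.

SSR = 1.52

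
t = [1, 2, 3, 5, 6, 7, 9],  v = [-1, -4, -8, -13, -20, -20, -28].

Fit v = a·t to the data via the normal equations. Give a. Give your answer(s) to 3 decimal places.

Sums needed: Σt·t = 205.
For Xᵀv: Σt·v = -610.
Normal equations: [[205]]·[a]ᵀ = [-610]ᵀ.
a = (-610)/205 = -2.97561.

a = -2.976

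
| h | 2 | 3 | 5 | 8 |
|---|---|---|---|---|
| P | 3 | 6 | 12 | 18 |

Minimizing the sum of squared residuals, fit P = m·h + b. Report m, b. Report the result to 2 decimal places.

m = 2.50, b = -1.50

The normal system XᵀX·[m, b]ᵀ = XᵀP is [[102, 18]; [18, 4]]·[m, b]ᵀ = [228, 39]ᵀ.
Eliminating b: 4·(row 1) − 18·(row 2) gives 84·m = 4·228 − 18·39 = 210, so m = 5/2.
Then b = (39 − 18·(5/2))/4 = -3/2.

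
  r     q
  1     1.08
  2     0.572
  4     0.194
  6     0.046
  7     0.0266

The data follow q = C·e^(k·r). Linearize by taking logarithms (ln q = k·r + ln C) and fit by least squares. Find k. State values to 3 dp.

With ln qᵢ as the transformed response and rᵢ as the regressor:
XᵀX = [[106.0000, 20.0000]; [20.0000, 5]], rhs = [-51.4625, -8.8275]ᵀ  (here Σr = 20.0000, Σ(r)² = 106.0000, Σln q = -8.8275, Σr·ln q = -51.4625).
Δ = 106.0000·5 − (20.0000)² = 130.0000; k = (-51.4625·5 − 20.0000·-8.8275)/130.0000 = -0.62125, ln C = (106.0000·-8.8275 − 20.0000·-51.4625)/130.0000 = 0.71948.

k = -0.621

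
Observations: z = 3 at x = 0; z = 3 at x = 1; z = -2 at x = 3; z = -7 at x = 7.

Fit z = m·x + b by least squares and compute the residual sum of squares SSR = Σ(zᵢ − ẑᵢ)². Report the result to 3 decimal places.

Setting ∂/∂m … = 0 gives: 59·m + 11·b = -52;  11·m + 4·b = -3.
Δ = 59·4 − 11² = 115.
m = ((-52)·4 − 11·(-3))/115 = -35/23; b = (59·(-3) − 11·(-52))/115 = 79/23.
Residuals: -10/23, 25/23, -20/23, 5/23; SSR = 50/23.

SSR = 2.174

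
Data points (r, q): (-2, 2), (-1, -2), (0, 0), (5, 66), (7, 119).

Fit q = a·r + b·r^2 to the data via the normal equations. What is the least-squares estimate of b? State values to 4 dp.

Sums needed: Σr·r = 79, Σr·r^2 = 459, Σr^2·r^2 = 3043.
And Σr·q = 1161, Σr^2·q = 7487.
Eliminating b: 3043·(row 1) − 459·(row 2) gives 29716·a = 3043·1161 − 459·7487 = 96390, so a = 2835/874.
Then b = (7487 − 459·(2835/874))/3043 = 29287/14858.

b = 1.9711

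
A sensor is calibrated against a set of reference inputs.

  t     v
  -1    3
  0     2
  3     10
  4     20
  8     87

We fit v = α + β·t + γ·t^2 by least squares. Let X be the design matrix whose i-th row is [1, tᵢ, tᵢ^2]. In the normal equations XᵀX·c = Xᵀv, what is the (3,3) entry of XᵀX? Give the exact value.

Row 3 ↔ basis t^2, column 3 ↔ basis t^2, so (XᵀX)_{3,3} = Σᵢ (t^2)·(t^2) = (1)·(1) + (0)·(0) + (9)·(9) + (16)·(16) + (64)·(64) = 4434.

4434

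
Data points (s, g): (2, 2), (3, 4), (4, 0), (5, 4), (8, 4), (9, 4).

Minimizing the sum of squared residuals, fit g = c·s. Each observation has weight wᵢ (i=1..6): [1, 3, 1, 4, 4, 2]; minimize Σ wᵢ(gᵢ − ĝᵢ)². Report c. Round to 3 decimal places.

From the data, Σwᵢ·s·s = 565.
And Σwᵢ·s·g = 320.
So XᵀWX·[c]ᵀ = XᵀWg: [[565]]·[c]ᵀ = [320]ᵀ.
Hence c = 320 / 565 ≈ 0.566372.

c = 0.566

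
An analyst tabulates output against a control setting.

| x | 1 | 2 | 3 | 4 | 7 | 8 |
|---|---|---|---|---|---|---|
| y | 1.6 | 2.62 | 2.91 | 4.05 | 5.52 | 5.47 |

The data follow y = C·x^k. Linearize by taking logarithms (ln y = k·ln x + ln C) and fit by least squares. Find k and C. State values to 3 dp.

With ln yᵢ as the transformed response and ln xᵢ as the regressor:
XᵀX = [[11.7199, 7.2034]; [7.2034, 6]], rhs = [10.6380, 7.3077]ᵀ  (here Σln x = 7.2034, Σ(ln x)² = 11.7199, Σln y = 7.3077, Σln x·ln y = 10.6380).
Δ = 11.7199·6 − (7.2034)² = 18.4301; k = (10.6380·6 − 7.2034·7.3077)/18.4301 = 0.60704, ln C = (11.7199·7.3077 − 7.2034·10.6380)/18.4301 = 0.48915, so C = exp(0.48915) = 1.63093.

k = 0.607, C = 1.631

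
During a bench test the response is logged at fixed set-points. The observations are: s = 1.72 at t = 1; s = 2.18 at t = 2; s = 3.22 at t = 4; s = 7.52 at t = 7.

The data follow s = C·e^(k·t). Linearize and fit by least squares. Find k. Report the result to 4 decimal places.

Linearized form: ln s = k·t + ln C. From the 4 transformed points,
Σt = 14.0000, Σ(t)² = 70.0000, Σln s = 4.5086, Σt·ln s = 20.9015.
Equations: 70.0000·k + 14.0000·ln C = 20.9015;  14.0000·k + 4·ln C = 4.5086.
Slope k = (n·Σt·ln s − Σt·Σln s)/(n·Σ(t)² − (Σt)²) = (4·20.9015 − 14.0000·4.5086)/84.0000 = 0.24387; ln C = (Σln s − k·Σt)/n = 0.27359.

k = 0.2439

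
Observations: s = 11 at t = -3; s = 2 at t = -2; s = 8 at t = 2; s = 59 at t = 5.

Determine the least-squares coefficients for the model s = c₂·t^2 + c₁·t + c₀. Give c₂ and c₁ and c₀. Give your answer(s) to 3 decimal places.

Forming XᵀX = [[738, 98, 42]; [98, 42, 2]; [42, 2, 4]] and Xᵀs = [1614, 274, 80]ᵀ gives XᵀX·[c₂, c₁, c₀]ᵀ = Xᵀs.
Inverting the 3×3 Gram matrix, [c₂, c₁, c₀]ᵀ = [3429/1562, 225/142, -3001/781]ᵀ.

c₂ = 2.195, c₁ = 1.585, c₀ = -3.843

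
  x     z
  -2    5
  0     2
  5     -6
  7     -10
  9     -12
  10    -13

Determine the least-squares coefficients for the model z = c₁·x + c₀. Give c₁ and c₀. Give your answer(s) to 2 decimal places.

The normal system MᵀM·[c₁, c₀]ᵀ = Mᵀz is [[259, 29]; [29, 6]]·[c₁, c₀]ᵀ = [-348, -34]ᵀ.
Determinant 259·6 − 29² = 713.
c₁ = ((-348)·6 − 29·(-34))/713 = -1102/713; c₀ = (259·(-34) − 29·(-348))/713 = 1286/713.

c₁ = -1.55, c₀ = 1.80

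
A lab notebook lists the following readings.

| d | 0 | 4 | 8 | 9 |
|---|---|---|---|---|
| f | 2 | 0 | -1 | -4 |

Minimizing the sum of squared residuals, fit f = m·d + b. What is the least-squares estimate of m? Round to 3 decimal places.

m = -0.557

Compute the Gram sums: Σd·d = 161, Σd = 21, Σ1 = 4.
For Aᵀf: Σd·f = -44, Σf = -3.
AᵀA·[m, b]ᵀ = Aᵀf becomes [[161, 21]; [21, 4]]·[m, b]ᵀ = [-44, -3]ᵀ.
det = 161·4 − 21² = 203.
m = ((-44)·4 − 21·(-3))/203 = -113/203; b = (161·(-3) − 21·(-44))/203 = 63/29.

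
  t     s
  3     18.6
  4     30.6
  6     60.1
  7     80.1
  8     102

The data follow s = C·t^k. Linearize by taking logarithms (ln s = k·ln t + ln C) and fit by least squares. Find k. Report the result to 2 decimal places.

k = 1.73

With ln sᵢ as the transformed response and ln tᵢ as the regressor:
Σln t = 8.3020, Σ(ln t)² = 14.4498, Σln s = 19.4484, Σln t·ln s = 33.4398.
Normal system: [[14.4498, 8.3020]; [8.3020, 5]]·[k, ln C]ᵀ = [33.4398, 19.4484]ᵀ.
Δ = 14.4498·5 − (8.3020)² = 3.3255; k = (33.4398·5 − 8.3020·19.4484)/3.3255 = 1.72543, ln C = (14.4498·19.4484 − 8.3020·33.4398)/3.3255 = 1.02478.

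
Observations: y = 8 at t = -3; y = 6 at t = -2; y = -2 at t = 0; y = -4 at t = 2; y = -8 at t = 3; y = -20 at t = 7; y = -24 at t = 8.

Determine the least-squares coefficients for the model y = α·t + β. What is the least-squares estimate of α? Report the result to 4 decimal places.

Sums needed: Σt·t = 139, Σt = 15, Σ1 = 7.
For Aᵀy: Σt·y = -400, Σy = -44.
det = 139·7 − 15² = 748.
α = ((-400)·7 − 15·(-44))/748 = -535/187; β = (139·(-44) − 15·(-400))/748 = -29/187.

α = -2.8610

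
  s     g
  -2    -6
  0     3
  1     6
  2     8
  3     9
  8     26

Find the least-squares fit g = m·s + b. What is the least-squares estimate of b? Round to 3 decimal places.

Forming XᵀX = [[82, 12]; [12, 6]] and Xᵀg = [269, 46]ᵀ gives XᵀX·[m, b]ᵀ = Xᵀg.
det = 82·6 − 12² = 348.
m = (269·6 − 12·46)/348 = 177/58; b = (82·46 − 12·269)/348 = 136/87.

b = 1.563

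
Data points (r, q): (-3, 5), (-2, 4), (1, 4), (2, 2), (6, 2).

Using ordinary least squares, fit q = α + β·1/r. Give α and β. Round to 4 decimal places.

Setting ∂/∂α … = 0 gives: 5·α + (5/6)·β = 17;  (5/6)·α + (59/36)·β = 5/3.
(Σ1 = 5, Σ1/r = 5/6, Σ1/r·1/r = 59/36, Σq = 17, Σ1/r·q = 5/3.)
Determinant 5·(59/36) − (5/6)² = 15/2.
α = (17·(59/36) − (5/6)·(5/3))/(15/2) = 953/270; β = (5·(5/3) − (5/6)·17)/(15/2) = -7/9.

α = 3.5296, β = -0.7778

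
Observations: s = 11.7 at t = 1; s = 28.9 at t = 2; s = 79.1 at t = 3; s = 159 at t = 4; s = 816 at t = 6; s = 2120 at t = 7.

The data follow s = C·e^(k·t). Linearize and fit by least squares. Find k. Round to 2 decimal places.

Let Y = ln s. Fitting Y = k·t + ln C by least squares:
Σt = 23.0000, Σ(t)² = 115.0000, Σln s = 29.6266, Σt·ln s = 136.4157.
Equations: 115.0000·k + 23.0000·ln C = 136.4157;  23.0000·k + 6·ln C = 29.6266.
Δ = 115.0000·6 − (23.0000)² = 161.0000; k = (136.4157·6 − 23.0000·29.6266)/161.0000 = 0.85144, ln C = (115.0000·29.6266 − 23.0000·136.4157)/161.0000 = 1.67392.

k = 0.85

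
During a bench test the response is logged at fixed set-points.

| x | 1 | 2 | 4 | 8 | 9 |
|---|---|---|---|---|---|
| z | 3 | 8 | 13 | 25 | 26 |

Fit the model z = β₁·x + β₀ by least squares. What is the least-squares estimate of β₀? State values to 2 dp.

β₀ = 1.30

From the data, Σx·x = 166, Σx = 24, Σ1 = 5.
Moment sums: Σx·z = 505, Σz = 75.
MᵀM·[β₁, β₀]ᵀ = Mᵀz becomes [[166, 24]; [24, 5]]·[β₁, β₀]ᵀ = [505, 75]ᵀ.
Eliminating β₀: 5·(row 1) − 24·(row 2) gives 254·β₁ = 5·505 − 24·75 = 725, so β₁ = 725/254.
Then β₀ = (75 − 24·(725/254))/5 = 165/127.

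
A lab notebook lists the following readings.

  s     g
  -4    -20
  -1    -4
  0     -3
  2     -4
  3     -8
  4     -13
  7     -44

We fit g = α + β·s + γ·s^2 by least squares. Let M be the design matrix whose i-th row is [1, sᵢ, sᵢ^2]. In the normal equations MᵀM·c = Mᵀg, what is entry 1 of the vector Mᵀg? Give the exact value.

-96

Entry 1 ↔ basis 1, so (Mᵀg)_{1} = Σᵢ gᵢ = (1)·(-20) + (1)·(-4) + (1)·(-3) + (1)·(-4) + (1)·(-8) + (1)·(-13) + (1)·(-44) = -96.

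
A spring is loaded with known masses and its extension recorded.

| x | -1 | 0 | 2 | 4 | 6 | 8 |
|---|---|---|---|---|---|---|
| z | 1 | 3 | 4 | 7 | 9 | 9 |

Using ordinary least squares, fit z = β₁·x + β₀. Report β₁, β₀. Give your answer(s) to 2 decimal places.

The normal equations are: 121·β₁ + 19·β₀ = 161;  19·β₁ + 6·β₀ = 33.
(Σx·x = 121, Σx = 19, Σ1 = 6, Σx·z = 161, Σz = 33.)
Δ = 121·6 − 19² = 365.
β₁ = (161·6 − 19·33)/365 = 339/365; β₀ = (121·33 − 19·161)/365 = 934/365.

β₁ = 0.93, β₀ = 2.56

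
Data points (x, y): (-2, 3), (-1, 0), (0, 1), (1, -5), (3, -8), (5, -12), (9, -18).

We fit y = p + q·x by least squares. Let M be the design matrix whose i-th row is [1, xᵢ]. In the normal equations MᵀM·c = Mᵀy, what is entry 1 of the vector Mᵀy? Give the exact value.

Entry 1 ↔ basis 1, so (Mᵀy)_{1} = Σᵢ yᵢ = (1)·(3) + (1)·(0) + (1)·(1) + (1)·(-5) + (1)·(-8) + (1)·(-12) + (1)·(-18) = -39.

-39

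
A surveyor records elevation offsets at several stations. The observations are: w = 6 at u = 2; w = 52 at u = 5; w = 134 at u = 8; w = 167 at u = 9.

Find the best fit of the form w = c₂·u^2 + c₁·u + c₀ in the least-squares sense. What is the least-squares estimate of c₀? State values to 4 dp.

The normal equations are: 11298·c₂ + 1374·c₁ + 174·c₀ = 23427;  1374·c₂ + 174·c₁ + 24·c₀ = 2847;  174·c₂ + 24·c₁ + 4·c₀ = 359.
(Σu^2·u^2 = 11298, Σu^2·u = 1374, Σu^2 = 174, Σu·u = 174, Σu = 24, Σ1 = 4, Σu^2·w = 23427, Σu·w = 2847, Σw = 359.)
Row-reducing yields c₂ = 125/66, c₁ = 34/15, c₀ = -343/55.

c₀ = -6.2364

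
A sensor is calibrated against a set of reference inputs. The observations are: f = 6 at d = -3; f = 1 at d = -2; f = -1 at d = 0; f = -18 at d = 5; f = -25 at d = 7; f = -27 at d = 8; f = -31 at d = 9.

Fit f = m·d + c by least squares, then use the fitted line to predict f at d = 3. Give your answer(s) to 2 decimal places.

f̂ = -12.27

The normal equations are: 232·m + 24·c = -780;  24·m + 7·c = -95.
Δ = 232·7 − 24² = 1048.
m = ((-780)·7 − 24·(-95))/1048 = -795/262; c = (232·(-95) − 24·(-780))/1048 = -415/131.
At d = 3: f̂ = (-795/262)·(3) + (-415/131)·(1) = -3215/262.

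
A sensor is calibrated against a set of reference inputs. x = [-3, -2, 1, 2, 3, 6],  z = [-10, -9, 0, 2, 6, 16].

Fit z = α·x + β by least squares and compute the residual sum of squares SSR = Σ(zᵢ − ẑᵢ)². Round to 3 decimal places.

Setting ∂/∂α … = 0 gives: 63·α + 7·β = 166;  7·α + 6·β = 5.
Eliminating β: 6·(row 1) − 7·(row 2) gives 329·α = 6·166 − 7·5 = 961, so α = 961/329.
Then β = (5 − 7·(961/329))/6 = -121/47.
Residuals: 440/329, -192/329, -114/329, -417/329, -62/329, 345/329; SSR = 1642/329.

SSR = 4.991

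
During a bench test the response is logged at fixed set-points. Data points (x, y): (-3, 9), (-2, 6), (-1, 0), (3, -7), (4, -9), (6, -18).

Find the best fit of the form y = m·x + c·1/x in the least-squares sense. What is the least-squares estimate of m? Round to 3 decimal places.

m = -2.922

MᵀM·[m, c]ᵀ = Mᵀy reads: 75·m + 6·c = -204;  6·m + (25/16)·c = -163/12.
(Σx·x = 75, Σx·1/x = 6, Σ1/x·1/x = 25/16, Σx·y = -204, Σ1/x·y = -163/12.)
Eliminating c: (25/16)·(row 1) − 6·(row 2) gives (1299/16)·m = (25/16)·(-204) − 6·(-163/12) = -949/4, so m = -3796/1299.
Then c = ((-163/12) − 6·(-3796/1299))/(25/16) = 3284/1299.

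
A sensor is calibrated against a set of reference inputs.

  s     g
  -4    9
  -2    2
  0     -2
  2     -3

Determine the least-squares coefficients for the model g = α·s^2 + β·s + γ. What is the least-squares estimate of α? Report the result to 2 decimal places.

Entries of AᵀA: Σs^2·s^2 = 288, Σs^2·s = -64, Σs^2 = 24, Σs·s = 24, Σs = -4, Σ1 = 4.
For Aᵀg: Σs^2·g = 140, Σs·g = -46, Σg = 6.
Inverting the 3×3 Gram matrix, [α, β, γ]ᵀ = [3/8, -5/4, -2]ᵀ.

α = 0.38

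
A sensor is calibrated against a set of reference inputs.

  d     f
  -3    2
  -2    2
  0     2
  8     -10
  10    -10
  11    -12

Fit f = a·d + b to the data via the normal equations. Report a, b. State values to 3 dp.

a = -1.079, b = -0.017

XᵀX·[a, b]ᵀ = Xᵀf reads: 298·a + 24·b = -322;  24·a + 6·b = -26.
(Σd·d = 298, Σd = 24, Σ1 = 6, Σd·f = -322, Σf = -26.)
det = 298·6 − 24² = 1212.
a = ((-322)·6 − 24·(-26))/1212 = -109/101; b = (298·(-26) − 24·(-322))/1212 = -5/303.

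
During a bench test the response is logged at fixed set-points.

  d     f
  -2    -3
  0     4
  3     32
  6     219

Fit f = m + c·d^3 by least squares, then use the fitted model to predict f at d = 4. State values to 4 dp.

f̂ = 68.2101

Entries of XᵀX: Σ1 = 4, Σd^3 = 235, Σd^3·d^3 = 47449.
For Xᵀf: Σf = 252, Σd^3·f = 48192.
Normal equations: [[4, 235]; [235, 47449]]·[m, c]ᵀ = [252, 48192]ᵀ.
det = 4·47449 − 235² = 134571.
m = (252·47449 − 235·48192)/134571 = 6796/1447; c = (4·48192 − 235·252)/134571 = 1436/1447.
At d = 4: f̂ = (6796/1447)·(1) + (1436/1447)·(64) = 98700/1447.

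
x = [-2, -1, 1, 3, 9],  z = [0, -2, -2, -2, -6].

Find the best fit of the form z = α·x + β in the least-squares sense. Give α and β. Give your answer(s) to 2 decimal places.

α = -0.47, β = -1.45

The normal equations are: 96·α + 10·β = -60;  10·α + 5·β = -12.
(Σx·x = 96, Σx = 10, Σ1 = 5, Σx·z = -60, Σz = -12.)
Δ = 96·5 − 10² = 380.
α = ((-60)·5 − 10·(-12))/380 = -9/19; β = (96·(-12) − 10·(-60))/380 = -138/95.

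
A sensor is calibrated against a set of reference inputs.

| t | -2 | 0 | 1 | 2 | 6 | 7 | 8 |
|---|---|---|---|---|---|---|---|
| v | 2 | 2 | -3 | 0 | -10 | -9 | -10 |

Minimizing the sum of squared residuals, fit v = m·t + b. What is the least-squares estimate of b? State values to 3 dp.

b = 0.315

Sums needed: Σt·t = 158, Σt = 22, Σ1 = 7.
For Mᵀv: Σt·v = -210, Σv = -28.
Eliminating b: 7·(row 1) − 22·(row 2) gives 622·m = 7·(-210) − 22·(-28) = -854, so m = -427/311.
Then b = ((-28) − 22·(-427/311))/7 = 98/311.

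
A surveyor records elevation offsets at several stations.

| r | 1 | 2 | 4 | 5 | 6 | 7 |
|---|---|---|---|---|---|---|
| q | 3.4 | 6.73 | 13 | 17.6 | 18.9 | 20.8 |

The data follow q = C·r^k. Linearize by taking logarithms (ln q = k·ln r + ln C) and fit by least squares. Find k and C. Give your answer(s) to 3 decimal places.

With ln qᵢ as the transformed response and ln rᵢ as the regressor:
XᵀX = [[11.9895, 7.4265]; [7.4265, 6]], rhs = [20.6650, 14.5373]ᵀ  (here Σln r = 7.4265, Σ(ln r)² = 11.9895, Σln q = 14.5373, Σln r·ln q = 20.6650).
Δ = 11.9895·6 − (7.4265)² = 16.7835; k = (20.6650·6 − 7.4265·14.5373)/16.7835 = 0.95499, ln C = (11.9895·14.5373 − 7.4265·20.6650)/16.7835 = 1.24084, so C = exp(1.24084) = 3.45850.

k = 0.955, C = 3.459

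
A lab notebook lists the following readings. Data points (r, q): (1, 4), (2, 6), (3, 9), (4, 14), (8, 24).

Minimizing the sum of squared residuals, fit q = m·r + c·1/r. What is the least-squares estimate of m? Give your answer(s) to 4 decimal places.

m = 3.0494

With design matrix M, MᵀM = [[94, 5]; [5, 829/576]] and Mᵀq = [291, 33/2]ᵀ.
Determinant 94·(829/576) − 5² = 31763/288.
m = (291·(829/576) − 5·(33/2))/(31763/288) = 193719/63526; c = (94·(33/2) − 5·291)/(31763/288) = 27648/31763.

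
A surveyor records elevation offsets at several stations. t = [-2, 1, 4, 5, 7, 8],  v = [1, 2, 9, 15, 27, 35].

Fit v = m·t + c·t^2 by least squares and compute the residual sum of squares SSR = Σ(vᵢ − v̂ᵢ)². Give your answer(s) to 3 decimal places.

SSR = 1.784

Setting ∂/∂m … = 0 gives: 159·m + 1037·c = 580;  1037·m + 7395·c = 4088.
(Σt·t = 159, Σt·t^2 = 1037, Σt^2·t^2 = 7395, Σt·v = 580, Σt^2·v = 4088.)
Eliminating c: 7395·(row 1) − 1037·(row 2) gives 100436·m = 7395·580 − 1037·4088 = 49844, so m = 733/1477.
Then c = (4088 − 1037·(733/1477))/7395 = 12133/25109.
Residuals: 1499/25109, 25624/25109, -17991/25109, 11005/25109, -543/3587, 2615/25109; SSR = 44801/25109.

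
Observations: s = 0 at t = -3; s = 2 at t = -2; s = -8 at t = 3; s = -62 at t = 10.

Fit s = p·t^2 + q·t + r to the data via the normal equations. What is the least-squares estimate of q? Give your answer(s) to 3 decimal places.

q = -1.376

Sums needed: Σt^2·t^2 = 10178, Σt^2·t = 992, Σt^2 = 122, Σt·t = 122, Σt = 8, Σ1 = 4.
And Σt^2·s = -6264, Σt·s = -648, Σs = -68.
MᵀM·[p, q, r]ᵀ = Mᵀs becomes [[10178, 992, 122]; [992, 122, 8]; [122, 8, 4]]·[p, q, r]ᵀ = [-6264, -648, -68]ᵀ.
Row-reducing yields p = -3398/6941, q = -868/631, r = 4738/6941.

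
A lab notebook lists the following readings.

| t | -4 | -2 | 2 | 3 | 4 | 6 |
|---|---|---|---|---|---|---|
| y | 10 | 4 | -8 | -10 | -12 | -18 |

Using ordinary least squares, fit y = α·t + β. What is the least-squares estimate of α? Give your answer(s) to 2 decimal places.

Setting ∂/∂α … = 0 gives: 85·α + 9·β = -250;  9·α + 6·β = -34.
(Σt·t = 85, Σt = 9, Σ1 = 6, Σt·y = -250, Σy = -34.)
Determinant 85·6 − 9² = 429.
α = ((-250)·6 − 9·(-34))/429 = -398/143; β = (85·(-34) − 9·(-250))/429 = -640/429.

α = -2.78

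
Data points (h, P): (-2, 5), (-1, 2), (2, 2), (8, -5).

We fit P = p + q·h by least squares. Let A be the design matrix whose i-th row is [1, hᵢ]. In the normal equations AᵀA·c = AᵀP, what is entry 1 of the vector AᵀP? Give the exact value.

4

Entry 1 ↔ basis 1, so (AᵀP)_{1} = Σᵢ Pᵢ = (1)·(5) + (1)·(2) + (1)·(2) + (1)·(-5) = 4.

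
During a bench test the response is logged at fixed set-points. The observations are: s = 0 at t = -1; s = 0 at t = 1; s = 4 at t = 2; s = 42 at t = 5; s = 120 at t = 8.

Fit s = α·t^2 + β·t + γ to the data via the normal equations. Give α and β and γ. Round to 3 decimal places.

α = 2.035, β = -1.053, γ = -2.309

Compute the Gram sums: Σt^2·t^2 = 4739, Σt^2·t = 645, Σt^2 = 95, Σt·t = 95, Σt = 15, Σ1 = 5.
Moment sums: Σt^2·s = 8746, Σt·s = 1178, Σs = 166.
Normal equations: [[4739, 645, 95]; [645, 95, 15]; [95, 15, 5]]·[α, β, γ]ᵀ = [8746, 1178, 166]ᵀ.
Solving the 3×3 system (Gaussian elimination) gives α = 116/57, β = -20/19, γ = -658/285.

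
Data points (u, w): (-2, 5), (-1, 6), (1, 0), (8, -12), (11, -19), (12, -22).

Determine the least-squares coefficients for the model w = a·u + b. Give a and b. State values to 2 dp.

a = -1.96, b = 2.48

The normal equations are: 335·a + 29·b = -585;  29·a + 6·b = -42.
(Σu·u = 335, Σu = 29, Σ1 = 6, Σu·w = -585, Σw = -42.)
Eliminating b: 6·(row 1) − 29·(row 2) gives 1169·a = 6·(-585) − 29·(-42) = -2292, so a = -2292/1169.
Then b = ((-42) − 29·(-2292/1169))/6 = 2895/1169.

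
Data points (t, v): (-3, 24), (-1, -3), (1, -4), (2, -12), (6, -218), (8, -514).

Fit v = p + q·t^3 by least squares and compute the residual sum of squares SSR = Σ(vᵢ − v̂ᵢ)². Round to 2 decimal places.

SSR = 1.70

Normal-equation sums: Σ1 = 6, Σt^3 = 709, Σt^3·t^3 = 309595.
Moment sums: Σv = -727, Σt^3·v = -311001.
XᵀX·[p, q]ᵀ = Xᵀv becomes [[6, 709]; [709, 309595]]·[p, q]ᵀ = [-727, -311001]ᵀ.
Determinant 6·309595 − 709² = 1354889.
p = ((-727)·309595 − 709·(-311001))/1354889 = -4575856/1354889; q = (6·(-311001) − 709·(-727))/1354889 = -1350563/1354889.
Residuals: 627991/1354889, -839374/1354889, 506863/1354889, -878308/1354889, 931662/1354889, -348834/1354889; SSR = 2300510/1354889.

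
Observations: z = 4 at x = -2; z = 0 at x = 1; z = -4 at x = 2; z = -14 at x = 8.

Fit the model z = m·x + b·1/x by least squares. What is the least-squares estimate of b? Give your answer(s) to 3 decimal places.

b = 0.975

Normal-equation sums: Σx·x = 73, Σx·1/x = 4, Σ1/x·1/x = 97/64.
For Mᵀz: Σx·z = -128, Σ1/x·z = -23/4.
Normal equations: [[73, 4]; [4, 97/64]]·[m, b]ᵀ = [-128, -23/4]ᵀ.
Eliminating b: (97/64)·(row 1) − 4·(row 2) gives (6057/64)·m = (97/64)·(-128) − 4·(-23/4) = -171, so m = -1216/673.
Then b = ((-23/4) − 4·(-1216/673))/(97/64) = 656/673.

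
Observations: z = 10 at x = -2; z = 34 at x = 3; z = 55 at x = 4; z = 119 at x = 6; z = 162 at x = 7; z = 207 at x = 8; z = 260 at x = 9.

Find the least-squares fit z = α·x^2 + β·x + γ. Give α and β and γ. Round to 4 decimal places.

α = 3.0159, β = 1.6389, γ = 1.2183

Entries of AᵀA: Σx^2·x^2 = 14707, Σx^2·x = 1883, Σx^2 = 259, Σx·x = 259, Σx = 35, Σ1 = 7.
Moment sums: Σx^2·z = 47756, Σx·z = 6146, Σz = 847.
AᵀA·[α, β, γ]ᵀ = Aᵀz becomes [[14707, 1883, 259]; [1883, 259, 35]; [259, 35, 7]]·[α, β, γ]ᵀ = [47756, 6146, 847]ᵀ.
Row-reducing yields α = 190/63, β = 59/36, γ = 307/252.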